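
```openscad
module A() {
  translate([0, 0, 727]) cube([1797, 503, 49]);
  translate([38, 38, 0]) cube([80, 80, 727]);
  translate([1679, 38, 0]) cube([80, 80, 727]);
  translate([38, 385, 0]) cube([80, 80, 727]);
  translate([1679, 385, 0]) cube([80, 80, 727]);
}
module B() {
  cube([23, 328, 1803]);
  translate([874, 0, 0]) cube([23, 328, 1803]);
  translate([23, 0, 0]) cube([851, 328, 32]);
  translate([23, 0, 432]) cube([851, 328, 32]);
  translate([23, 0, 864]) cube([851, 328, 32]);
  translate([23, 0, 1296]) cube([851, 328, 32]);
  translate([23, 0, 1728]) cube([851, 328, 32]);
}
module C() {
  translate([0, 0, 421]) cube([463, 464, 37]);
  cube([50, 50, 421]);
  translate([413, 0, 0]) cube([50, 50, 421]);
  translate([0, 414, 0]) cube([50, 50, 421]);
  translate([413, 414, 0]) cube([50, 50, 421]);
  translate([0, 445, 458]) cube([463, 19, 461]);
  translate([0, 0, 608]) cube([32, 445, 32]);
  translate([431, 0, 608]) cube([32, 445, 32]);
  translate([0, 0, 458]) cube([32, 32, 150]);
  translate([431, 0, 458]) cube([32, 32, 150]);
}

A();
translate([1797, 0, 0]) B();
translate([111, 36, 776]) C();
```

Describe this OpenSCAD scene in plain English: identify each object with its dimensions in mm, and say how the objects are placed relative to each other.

A is a rectangular dining table. The top is 1797×503×49 mm with its upper surface at z = 776 mm. It stands on four 80×80 mm square legs, each inset 38 mm from the nearest pair of top edges, running from the floor to the underside of the top.

B is a bookshelf 897 mm wide overall, 328 mm deep and 1803 mm tall. The two sides are 23 mm thick vertical panels. 5 horizontal shelves of 32 mm thickness span between the inner faces of the sides; the lowest shelf sits on the floor and shelves are stacked with a clear vertical gap of 400 mm between each pair.

C is a chair: 463×464 mm seat, 37 mm thick, top at z = 458 mm, on four 50 mm square corner legs flush with the seat edges. A 19 mm thick backrest slab spans the full seat width, extending 461 mm above the seat top, its back face flush with the seat's +y edge. Two armrests of 32×32 mm section run along each side from the seat's front edge to the front of the backrest, top faces 182 mm above the seat top and outer faces flush with the seat's x-edges; a 32×32 mm post under the front of each armrest stands on the seat at the front corner.

The bookshelf is against the table's +x side, with their −y faces flush. The chair is on top of the table.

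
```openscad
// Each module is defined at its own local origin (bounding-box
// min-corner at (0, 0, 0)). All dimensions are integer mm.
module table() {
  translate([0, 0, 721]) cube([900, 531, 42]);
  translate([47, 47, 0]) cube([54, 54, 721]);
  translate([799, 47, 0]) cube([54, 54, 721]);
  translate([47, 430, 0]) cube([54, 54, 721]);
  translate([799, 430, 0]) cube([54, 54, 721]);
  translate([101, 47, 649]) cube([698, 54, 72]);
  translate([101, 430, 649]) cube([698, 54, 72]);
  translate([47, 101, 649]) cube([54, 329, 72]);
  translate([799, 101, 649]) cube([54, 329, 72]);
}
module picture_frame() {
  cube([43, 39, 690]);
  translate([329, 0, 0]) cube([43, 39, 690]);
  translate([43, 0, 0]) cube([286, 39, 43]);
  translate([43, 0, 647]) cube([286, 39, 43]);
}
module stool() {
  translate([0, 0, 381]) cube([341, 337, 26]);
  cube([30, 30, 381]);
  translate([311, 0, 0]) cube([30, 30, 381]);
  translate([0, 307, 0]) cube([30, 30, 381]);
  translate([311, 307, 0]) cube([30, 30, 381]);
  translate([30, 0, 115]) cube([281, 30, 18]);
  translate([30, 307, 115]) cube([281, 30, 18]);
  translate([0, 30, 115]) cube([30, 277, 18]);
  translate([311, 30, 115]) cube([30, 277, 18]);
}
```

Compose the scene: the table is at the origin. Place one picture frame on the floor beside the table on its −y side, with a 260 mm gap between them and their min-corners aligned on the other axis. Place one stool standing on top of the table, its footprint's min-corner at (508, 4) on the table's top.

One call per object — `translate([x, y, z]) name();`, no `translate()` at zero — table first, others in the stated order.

table();
translate([0, -299, 0]) picture_frame();
translate([508, 4, 763]) stool();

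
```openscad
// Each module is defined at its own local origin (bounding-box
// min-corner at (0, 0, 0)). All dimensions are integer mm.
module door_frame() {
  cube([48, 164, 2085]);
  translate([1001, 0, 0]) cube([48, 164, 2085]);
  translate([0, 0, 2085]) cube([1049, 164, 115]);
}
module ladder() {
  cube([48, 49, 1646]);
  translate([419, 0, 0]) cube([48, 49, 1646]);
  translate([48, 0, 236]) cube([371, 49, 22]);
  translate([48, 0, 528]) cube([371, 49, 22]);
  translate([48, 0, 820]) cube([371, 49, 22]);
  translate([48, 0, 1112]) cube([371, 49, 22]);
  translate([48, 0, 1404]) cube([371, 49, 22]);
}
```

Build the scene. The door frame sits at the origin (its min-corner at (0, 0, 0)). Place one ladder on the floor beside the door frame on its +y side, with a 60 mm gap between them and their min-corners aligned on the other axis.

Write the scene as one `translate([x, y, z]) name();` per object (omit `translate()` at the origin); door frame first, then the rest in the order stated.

door_frame();
translate([0, 224, 0]) ladder();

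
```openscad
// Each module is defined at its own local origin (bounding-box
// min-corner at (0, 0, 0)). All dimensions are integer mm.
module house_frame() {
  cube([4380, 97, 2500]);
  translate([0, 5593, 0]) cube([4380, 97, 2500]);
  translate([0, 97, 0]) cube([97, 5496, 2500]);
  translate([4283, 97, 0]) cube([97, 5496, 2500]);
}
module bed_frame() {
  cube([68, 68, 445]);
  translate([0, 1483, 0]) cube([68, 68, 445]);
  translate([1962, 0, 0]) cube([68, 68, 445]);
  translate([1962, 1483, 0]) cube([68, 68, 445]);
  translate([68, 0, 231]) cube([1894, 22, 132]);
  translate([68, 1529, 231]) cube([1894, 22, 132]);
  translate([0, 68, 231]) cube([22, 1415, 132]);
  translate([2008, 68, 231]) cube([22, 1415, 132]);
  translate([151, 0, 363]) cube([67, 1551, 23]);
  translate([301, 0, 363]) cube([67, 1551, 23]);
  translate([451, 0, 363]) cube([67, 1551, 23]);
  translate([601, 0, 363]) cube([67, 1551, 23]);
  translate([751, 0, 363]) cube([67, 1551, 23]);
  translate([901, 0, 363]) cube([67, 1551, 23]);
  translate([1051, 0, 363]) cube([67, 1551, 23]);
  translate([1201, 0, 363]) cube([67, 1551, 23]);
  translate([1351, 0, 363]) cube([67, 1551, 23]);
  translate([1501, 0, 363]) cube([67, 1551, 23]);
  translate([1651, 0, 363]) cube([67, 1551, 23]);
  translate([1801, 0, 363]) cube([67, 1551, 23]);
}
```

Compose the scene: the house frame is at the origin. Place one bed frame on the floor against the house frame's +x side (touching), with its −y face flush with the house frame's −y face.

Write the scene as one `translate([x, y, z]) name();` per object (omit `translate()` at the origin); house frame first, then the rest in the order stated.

house_frame();
translate([4380, 0, 0]) bed_frame();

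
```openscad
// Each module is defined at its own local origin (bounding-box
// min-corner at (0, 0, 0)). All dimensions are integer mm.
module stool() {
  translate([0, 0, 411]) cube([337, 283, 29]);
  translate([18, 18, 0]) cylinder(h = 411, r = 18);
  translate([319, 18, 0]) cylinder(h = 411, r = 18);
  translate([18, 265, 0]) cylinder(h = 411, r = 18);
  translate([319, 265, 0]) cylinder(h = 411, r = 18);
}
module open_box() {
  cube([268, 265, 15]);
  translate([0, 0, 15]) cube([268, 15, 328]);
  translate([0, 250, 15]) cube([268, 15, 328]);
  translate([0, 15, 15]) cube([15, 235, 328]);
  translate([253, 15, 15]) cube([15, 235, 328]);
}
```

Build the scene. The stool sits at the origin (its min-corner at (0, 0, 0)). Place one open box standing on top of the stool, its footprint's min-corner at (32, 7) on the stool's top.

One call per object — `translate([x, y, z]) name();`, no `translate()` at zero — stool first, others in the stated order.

stool();
translate([32, 7, 440]) open_box();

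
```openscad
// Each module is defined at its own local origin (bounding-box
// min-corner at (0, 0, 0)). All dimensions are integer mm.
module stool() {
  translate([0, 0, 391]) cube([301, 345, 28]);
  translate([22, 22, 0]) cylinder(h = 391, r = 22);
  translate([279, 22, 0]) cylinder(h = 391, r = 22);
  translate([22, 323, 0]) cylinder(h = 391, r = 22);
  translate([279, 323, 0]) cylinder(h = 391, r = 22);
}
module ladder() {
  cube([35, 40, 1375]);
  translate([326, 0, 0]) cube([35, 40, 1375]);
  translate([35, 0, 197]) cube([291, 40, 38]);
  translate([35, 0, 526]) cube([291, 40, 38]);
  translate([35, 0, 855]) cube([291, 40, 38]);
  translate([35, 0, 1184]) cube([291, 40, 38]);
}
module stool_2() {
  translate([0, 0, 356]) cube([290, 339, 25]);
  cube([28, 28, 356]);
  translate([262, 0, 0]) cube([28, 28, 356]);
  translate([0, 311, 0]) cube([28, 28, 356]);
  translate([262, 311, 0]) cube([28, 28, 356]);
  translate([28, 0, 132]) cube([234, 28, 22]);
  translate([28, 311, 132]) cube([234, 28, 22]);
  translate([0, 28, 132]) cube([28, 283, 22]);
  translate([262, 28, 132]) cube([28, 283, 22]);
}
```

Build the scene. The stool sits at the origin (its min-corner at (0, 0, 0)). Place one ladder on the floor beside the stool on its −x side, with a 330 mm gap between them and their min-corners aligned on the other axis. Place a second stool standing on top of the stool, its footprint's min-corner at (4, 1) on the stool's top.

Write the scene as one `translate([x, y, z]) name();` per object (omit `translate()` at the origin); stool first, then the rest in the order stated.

stool();
translate([-691, 0, 0]) ladder();
translate([4, 1, 419]) stool_2();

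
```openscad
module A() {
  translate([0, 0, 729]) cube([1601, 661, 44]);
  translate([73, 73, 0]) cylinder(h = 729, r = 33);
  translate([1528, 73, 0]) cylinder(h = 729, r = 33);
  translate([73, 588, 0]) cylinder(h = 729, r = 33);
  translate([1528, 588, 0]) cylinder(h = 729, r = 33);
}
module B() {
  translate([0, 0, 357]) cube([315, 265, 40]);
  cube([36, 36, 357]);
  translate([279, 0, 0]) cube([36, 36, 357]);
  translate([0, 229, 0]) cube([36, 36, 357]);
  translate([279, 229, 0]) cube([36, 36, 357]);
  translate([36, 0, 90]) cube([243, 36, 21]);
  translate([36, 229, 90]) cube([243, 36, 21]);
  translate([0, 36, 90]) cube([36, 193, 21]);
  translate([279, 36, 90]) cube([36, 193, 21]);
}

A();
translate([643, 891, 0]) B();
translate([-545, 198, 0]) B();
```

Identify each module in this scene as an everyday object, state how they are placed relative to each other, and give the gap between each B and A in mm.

Each stool's nearest face is 230 mm from the table's bounding box.

A is a table. B is a stool. Two stools sit around the table at the +y, −x sides. The gap between each stool and the table is 230 mm.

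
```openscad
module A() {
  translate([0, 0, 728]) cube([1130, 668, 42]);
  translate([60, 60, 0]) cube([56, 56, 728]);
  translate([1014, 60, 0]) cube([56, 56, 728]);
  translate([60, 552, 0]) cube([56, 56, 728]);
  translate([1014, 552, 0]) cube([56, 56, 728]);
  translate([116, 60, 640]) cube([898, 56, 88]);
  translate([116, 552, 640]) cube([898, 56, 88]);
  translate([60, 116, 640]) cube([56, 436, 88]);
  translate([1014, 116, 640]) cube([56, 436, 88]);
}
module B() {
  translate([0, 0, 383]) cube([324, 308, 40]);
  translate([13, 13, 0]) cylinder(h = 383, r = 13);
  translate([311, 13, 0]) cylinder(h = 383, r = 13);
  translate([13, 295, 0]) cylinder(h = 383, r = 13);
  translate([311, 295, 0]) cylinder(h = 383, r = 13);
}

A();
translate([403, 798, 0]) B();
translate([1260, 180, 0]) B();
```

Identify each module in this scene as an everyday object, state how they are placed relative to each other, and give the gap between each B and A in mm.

Each stool's nearest face is 130 mm from the table's bounding box.

A is a table. B is a stool. Two stools sit around the table at the +y, +x sides. The gap between each stool and the table is 130 mm.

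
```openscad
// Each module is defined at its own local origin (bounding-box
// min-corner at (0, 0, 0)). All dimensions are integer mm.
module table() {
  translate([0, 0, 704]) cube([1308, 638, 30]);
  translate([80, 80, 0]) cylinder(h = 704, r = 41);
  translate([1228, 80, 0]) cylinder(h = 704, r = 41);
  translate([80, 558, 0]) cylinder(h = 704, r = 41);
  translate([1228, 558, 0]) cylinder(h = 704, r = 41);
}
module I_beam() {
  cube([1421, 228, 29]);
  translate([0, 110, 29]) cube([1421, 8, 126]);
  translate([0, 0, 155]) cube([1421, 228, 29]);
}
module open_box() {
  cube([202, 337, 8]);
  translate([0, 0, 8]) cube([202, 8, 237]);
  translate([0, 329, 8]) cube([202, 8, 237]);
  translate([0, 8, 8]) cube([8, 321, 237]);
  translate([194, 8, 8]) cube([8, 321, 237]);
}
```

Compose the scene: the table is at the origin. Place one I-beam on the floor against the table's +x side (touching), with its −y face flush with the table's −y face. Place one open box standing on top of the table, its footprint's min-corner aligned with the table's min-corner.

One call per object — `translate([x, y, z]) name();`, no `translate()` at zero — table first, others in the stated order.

table();
translate([1308, 0, 0]) I_beam();
translate([0, 0, 734]) open_box();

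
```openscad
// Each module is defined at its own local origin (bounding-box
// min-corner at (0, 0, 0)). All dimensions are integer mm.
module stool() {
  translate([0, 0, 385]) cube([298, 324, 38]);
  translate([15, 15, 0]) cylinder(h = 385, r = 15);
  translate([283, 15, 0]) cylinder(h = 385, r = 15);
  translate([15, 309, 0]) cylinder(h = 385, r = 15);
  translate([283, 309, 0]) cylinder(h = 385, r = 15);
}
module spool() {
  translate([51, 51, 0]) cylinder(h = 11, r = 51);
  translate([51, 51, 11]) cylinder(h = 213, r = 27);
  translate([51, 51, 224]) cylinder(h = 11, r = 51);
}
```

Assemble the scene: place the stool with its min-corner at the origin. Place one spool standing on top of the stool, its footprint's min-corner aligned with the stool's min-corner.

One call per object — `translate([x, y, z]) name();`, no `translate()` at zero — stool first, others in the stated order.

stool();
translate([0, 0, 423]) spool();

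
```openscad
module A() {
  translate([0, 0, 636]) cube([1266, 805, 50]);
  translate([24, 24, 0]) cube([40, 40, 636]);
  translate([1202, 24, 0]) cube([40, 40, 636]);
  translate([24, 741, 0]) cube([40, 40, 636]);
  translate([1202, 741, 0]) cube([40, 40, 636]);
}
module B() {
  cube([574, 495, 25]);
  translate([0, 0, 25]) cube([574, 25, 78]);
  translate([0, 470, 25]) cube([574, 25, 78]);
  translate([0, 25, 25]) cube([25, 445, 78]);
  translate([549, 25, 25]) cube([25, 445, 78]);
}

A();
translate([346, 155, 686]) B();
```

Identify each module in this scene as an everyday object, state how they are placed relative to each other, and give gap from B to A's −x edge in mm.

The open box's min-x is at 346; the table's min-x is 0; gap = 346 mm.

A is a table. B is an open box. The open box is on top of the table, centred. The gap from the open box to the table's −x edge is 346 mm.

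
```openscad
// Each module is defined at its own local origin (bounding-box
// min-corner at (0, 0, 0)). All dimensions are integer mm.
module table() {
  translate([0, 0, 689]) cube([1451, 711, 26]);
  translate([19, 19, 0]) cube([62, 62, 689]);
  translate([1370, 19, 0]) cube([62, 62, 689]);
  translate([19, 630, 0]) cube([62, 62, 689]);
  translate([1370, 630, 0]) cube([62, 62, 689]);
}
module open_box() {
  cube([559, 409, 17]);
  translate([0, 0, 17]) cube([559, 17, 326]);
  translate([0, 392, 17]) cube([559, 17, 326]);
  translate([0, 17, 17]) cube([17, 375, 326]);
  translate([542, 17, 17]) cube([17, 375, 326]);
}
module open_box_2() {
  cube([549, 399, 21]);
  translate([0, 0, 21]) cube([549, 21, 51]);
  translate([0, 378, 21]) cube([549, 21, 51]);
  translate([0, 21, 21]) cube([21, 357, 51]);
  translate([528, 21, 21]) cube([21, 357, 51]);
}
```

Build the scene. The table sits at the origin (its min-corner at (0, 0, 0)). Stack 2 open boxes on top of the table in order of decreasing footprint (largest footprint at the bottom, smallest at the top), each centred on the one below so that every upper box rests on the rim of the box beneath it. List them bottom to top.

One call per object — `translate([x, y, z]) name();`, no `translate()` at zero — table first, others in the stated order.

table();
translate([446, 151, 715]) open_box();
translate([451, 156, 1058]) open_box_2();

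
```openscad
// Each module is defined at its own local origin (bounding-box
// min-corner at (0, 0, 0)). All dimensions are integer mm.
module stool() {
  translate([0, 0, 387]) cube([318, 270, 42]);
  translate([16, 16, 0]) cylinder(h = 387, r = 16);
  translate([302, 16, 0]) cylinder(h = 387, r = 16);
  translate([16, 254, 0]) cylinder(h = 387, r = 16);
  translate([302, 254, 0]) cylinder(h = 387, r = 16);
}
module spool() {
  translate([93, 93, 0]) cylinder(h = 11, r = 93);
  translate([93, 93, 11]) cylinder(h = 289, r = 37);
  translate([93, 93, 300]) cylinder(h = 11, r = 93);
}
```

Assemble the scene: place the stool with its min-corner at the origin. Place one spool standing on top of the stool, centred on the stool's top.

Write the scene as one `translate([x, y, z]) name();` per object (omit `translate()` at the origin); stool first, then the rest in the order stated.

stool();
translate([66, 42, 429]) spool();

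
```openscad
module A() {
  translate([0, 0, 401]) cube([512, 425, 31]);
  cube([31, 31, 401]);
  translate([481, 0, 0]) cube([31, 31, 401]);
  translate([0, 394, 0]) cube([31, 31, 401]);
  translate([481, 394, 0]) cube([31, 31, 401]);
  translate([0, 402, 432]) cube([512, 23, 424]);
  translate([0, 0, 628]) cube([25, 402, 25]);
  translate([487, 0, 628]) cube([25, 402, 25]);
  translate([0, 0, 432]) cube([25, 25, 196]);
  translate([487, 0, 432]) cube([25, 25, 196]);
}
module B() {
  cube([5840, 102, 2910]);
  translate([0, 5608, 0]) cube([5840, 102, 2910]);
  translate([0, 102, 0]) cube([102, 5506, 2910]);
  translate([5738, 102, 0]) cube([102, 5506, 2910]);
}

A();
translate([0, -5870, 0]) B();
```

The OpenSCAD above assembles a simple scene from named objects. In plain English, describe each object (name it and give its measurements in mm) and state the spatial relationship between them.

A is a chair: 512×425 mm seat, 31 mm thick, top at z = 432 mm, on four 31 mm square corner legs flush with the seat edges. A 23 mm thick backrest slab spans the full seat width, extending 424 mm above the seat top, its back face flush with the seat's +y edge. Two armrests of 25×25 mm section run along each side from the seat's front edge to the front of the backrest, top faces 221 mm above the seat top and outer faces flush with the seat's x-edges; a 25×25 mm post under the front of each armrest stands on the seat at the front corner.

B is a box-shaped house frame (walls only): outside footprint 5840×5710 mm, wall height 2910 mm, wall thickness 102 mm. The two y-facing walls run the full x-width; the two x-facing walls fit between the inner faces of the y-facing walls.

The house frame is on the floor beside the chair on its −y side.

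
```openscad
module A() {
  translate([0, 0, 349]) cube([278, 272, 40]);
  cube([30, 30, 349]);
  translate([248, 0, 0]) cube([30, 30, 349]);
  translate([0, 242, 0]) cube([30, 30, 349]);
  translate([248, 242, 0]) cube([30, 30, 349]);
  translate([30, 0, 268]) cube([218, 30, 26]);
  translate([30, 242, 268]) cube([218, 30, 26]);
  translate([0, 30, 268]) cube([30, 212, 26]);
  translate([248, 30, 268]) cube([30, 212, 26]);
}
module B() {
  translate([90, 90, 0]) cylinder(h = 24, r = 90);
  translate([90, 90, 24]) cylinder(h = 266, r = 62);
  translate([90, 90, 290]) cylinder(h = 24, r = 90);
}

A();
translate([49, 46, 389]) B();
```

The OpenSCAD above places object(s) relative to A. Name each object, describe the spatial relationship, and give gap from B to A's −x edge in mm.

A is a stool. B is a spool. The spool is on top of the stool, centred. The gap from the spool to the stool's −x edge is 49 mm.

The spool's min-x is at 49; the stool's min-x is 0; gap = 49 mm.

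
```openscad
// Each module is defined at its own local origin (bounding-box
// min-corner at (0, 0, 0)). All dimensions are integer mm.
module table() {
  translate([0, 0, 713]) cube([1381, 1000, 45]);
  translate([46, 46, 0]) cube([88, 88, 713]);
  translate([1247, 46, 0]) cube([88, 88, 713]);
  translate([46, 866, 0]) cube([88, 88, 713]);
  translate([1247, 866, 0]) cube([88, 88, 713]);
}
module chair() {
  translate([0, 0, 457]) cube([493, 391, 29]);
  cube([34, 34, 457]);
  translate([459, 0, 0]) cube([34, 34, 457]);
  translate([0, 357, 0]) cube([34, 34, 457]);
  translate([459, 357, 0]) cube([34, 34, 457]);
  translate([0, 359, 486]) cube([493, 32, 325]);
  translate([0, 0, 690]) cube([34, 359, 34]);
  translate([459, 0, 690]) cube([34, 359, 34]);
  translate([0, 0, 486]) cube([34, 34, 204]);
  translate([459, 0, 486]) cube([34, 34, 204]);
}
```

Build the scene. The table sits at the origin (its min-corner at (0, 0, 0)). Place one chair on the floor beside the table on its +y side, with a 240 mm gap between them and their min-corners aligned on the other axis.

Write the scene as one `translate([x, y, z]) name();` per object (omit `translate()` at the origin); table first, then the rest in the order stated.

table();
translate([0, 1240, 0]) chair();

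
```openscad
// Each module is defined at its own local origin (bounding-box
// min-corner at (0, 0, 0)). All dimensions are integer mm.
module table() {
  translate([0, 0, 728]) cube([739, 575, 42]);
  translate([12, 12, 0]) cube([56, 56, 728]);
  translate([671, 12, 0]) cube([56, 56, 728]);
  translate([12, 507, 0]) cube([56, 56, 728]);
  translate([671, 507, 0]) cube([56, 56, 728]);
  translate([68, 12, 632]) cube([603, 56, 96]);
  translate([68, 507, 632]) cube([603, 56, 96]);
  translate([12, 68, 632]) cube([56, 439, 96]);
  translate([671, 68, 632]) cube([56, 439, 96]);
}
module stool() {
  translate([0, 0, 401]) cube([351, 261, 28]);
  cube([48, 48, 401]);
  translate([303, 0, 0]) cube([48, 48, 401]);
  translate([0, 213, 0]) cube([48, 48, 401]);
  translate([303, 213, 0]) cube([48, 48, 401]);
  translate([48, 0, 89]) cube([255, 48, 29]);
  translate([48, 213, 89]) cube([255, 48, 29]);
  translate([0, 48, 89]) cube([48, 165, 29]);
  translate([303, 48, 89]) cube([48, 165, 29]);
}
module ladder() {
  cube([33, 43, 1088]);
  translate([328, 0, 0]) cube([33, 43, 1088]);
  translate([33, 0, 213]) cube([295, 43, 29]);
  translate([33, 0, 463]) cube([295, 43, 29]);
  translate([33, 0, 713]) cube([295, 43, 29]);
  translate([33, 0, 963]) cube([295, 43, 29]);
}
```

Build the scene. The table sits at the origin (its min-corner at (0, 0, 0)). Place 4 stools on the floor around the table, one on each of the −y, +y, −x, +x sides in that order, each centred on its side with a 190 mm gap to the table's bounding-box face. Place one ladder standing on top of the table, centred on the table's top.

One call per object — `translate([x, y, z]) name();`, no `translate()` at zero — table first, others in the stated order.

table();
translate([194, -451, 0]) stool();
translate([194, 765, 0]) stool();
translate([-541, 157, 0]) stool();
translate([929, 157, 0]) stool();
translate([189, 266, 770]) ladder();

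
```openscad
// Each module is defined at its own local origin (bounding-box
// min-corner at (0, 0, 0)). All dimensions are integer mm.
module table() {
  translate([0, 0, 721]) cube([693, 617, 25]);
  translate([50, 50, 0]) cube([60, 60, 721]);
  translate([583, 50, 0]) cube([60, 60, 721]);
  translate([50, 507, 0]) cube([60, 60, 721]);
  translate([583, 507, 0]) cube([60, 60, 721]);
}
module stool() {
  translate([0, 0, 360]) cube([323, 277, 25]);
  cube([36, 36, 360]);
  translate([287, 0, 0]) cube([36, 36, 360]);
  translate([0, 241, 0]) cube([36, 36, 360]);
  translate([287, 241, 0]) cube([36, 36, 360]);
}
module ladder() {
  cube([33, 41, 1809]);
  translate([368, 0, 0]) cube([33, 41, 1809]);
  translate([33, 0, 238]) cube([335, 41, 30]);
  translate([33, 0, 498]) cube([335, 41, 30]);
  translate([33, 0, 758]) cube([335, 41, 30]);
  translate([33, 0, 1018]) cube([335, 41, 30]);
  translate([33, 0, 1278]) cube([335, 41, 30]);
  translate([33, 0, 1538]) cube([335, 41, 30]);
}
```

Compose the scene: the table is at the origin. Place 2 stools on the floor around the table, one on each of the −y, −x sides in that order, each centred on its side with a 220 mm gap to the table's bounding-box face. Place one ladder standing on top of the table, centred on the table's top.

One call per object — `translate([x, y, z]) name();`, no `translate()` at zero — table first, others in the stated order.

table();
translate([185, -497, 0]) stool();
translate([-543, 170, 0]) stool();
translate([146, 288, 746]) ladder();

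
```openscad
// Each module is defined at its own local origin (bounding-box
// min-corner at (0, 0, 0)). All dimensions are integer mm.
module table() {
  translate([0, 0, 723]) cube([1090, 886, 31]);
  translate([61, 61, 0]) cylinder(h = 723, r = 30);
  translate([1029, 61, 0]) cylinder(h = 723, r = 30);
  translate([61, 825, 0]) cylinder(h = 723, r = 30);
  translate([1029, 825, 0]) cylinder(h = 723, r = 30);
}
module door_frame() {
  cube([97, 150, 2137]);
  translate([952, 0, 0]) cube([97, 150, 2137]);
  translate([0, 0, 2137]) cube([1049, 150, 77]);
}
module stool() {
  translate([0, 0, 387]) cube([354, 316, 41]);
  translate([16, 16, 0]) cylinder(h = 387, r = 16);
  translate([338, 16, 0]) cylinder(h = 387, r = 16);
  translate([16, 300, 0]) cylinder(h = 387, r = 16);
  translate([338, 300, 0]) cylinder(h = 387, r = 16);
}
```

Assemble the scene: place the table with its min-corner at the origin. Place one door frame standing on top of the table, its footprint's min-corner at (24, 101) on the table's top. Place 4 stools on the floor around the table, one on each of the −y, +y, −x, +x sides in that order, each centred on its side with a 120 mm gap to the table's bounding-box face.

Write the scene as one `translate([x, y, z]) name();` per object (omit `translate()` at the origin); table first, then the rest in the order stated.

table();
translate([24, 101, 754]) door_frame();
translate([368, -436, 0]) stool();
translate([368, 1006, 0]) stool();
translate([-474, 285, 0]) stool();
translate([1210, 285, 0]) stool();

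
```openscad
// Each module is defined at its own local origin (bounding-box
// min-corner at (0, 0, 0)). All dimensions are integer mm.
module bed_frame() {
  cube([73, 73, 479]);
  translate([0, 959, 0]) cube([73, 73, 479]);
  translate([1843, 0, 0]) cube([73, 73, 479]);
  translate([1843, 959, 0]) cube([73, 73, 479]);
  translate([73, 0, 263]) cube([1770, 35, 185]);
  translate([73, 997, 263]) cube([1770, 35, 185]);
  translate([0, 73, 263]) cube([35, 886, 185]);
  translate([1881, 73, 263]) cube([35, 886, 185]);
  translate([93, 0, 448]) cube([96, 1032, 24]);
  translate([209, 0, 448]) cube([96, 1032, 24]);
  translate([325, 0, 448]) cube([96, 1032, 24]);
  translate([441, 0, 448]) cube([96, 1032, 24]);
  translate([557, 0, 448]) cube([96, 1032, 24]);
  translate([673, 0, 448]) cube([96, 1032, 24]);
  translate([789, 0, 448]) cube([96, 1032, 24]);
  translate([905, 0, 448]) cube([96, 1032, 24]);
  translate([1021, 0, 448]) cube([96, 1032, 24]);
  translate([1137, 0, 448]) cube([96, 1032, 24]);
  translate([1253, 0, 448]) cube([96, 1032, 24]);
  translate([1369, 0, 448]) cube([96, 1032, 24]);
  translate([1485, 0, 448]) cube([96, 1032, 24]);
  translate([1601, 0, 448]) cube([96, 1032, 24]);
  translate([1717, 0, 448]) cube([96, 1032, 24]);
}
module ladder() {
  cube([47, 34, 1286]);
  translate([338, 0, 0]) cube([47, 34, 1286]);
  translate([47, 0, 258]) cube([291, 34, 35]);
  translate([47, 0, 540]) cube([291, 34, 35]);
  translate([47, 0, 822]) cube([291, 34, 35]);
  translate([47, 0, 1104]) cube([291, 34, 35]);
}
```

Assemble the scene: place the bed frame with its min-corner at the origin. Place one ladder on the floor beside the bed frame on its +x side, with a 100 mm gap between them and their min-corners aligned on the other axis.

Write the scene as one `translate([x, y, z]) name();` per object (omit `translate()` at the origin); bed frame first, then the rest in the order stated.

bed_frame();
translate([2016, 0, 0]) ladder();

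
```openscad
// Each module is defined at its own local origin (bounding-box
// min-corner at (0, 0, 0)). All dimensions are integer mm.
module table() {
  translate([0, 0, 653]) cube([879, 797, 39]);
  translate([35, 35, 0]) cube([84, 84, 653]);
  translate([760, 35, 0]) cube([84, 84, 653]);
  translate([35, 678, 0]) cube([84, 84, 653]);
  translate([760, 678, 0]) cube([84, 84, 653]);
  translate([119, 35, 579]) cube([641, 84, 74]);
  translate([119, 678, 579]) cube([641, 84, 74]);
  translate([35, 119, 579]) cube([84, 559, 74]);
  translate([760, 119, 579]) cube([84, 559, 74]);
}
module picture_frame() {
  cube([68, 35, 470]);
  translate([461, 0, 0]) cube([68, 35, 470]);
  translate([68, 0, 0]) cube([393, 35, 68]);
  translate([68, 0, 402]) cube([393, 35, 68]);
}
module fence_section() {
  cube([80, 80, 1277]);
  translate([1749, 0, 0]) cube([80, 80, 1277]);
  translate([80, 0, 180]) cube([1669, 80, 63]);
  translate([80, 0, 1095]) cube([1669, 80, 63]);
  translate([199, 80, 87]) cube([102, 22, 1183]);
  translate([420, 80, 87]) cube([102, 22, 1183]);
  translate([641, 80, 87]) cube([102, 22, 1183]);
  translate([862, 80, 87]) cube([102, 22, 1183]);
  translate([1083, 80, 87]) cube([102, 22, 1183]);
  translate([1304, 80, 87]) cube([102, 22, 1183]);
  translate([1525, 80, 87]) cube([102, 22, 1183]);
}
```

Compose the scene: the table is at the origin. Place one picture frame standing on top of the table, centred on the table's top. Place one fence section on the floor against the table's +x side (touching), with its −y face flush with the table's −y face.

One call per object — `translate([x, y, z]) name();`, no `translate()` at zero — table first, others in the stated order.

table();
translate([175, 381, 692]) picture_frame();
translate([879, 0, 0]) fence_section();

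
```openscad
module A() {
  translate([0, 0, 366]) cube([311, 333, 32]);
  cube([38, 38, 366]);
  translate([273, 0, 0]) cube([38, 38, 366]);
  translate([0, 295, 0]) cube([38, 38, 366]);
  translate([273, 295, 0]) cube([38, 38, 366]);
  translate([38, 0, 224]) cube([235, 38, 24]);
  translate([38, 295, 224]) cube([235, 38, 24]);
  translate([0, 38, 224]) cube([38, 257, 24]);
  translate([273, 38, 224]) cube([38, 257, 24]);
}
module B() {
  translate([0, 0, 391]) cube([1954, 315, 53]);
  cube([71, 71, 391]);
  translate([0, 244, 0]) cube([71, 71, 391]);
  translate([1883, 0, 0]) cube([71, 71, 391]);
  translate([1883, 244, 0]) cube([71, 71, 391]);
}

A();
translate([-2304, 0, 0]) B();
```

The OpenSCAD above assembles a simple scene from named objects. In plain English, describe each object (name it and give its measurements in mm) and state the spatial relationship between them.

A is a simple wooden stool: a rectangular seat 311 mm (x) by 333 mm (y), 32 mm thick, top face at z = 398 mm, on four square legs, each 38×38 mm in cross-section. The legs rest on z = 0, each flush with a corner of the seat. Four stretchers, 38 mm wide and 24 mm tall, connect adjacent legs with their undersides at z = 224 mm, each running between the inner faces of the legs it joins and aligned with the legs' outer faces on the other axis.

B is a bench: a 1954×315 mm seat slab, 53 mm thick, top at z = 444 mm, on four 71×71 mm square legs flush with the seat corners and standing on z = 0.

The bench is on the floor beside the stool on its −x side.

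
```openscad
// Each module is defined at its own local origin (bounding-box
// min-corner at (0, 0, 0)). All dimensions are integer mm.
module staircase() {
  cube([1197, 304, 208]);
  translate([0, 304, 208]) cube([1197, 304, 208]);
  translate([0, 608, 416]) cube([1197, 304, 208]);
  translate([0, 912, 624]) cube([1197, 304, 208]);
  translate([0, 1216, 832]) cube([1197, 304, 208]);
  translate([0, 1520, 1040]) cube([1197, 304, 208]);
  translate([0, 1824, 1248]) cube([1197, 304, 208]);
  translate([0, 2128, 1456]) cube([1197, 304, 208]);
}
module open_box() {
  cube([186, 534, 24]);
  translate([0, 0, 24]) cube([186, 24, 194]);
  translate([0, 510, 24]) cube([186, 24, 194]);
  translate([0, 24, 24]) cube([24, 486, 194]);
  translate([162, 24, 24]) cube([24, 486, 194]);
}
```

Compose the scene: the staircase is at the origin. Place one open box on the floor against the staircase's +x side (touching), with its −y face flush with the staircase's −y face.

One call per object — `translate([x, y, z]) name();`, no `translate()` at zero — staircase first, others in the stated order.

staircase();
translate([1197, 0, 0]) open_box();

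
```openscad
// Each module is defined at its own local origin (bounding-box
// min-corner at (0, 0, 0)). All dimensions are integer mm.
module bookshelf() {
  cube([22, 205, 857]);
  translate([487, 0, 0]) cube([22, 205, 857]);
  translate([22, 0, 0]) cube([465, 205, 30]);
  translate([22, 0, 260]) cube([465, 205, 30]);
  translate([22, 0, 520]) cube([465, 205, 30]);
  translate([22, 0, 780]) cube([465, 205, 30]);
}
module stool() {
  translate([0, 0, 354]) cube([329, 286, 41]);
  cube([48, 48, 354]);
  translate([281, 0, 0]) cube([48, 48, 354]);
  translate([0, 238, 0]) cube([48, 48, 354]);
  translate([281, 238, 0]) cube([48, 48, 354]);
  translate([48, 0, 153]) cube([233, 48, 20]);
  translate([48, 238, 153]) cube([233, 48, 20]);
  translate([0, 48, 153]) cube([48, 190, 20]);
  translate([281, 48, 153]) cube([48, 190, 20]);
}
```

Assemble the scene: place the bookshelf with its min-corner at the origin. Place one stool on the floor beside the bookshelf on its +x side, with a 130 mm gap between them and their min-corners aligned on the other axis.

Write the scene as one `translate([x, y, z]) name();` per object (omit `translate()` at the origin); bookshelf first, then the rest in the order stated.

bookshelf();
translate([639, 0, 0]) stool();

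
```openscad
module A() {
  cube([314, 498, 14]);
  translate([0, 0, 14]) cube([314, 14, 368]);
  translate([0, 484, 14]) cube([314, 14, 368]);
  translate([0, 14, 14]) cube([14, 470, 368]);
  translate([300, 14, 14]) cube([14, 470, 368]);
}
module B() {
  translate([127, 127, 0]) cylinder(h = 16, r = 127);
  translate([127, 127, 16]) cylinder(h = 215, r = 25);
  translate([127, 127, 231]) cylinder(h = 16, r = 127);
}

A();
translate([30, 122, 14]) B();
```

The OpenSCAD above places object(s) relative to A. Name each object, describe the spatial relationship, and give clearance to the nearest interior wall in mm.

Clearances: x = 16, y = 108; minimum 16 mm.

A is an open box. B is a spool. The spool sits inside the open box, centred. The clearance to the nearest interior wall is 16 mm.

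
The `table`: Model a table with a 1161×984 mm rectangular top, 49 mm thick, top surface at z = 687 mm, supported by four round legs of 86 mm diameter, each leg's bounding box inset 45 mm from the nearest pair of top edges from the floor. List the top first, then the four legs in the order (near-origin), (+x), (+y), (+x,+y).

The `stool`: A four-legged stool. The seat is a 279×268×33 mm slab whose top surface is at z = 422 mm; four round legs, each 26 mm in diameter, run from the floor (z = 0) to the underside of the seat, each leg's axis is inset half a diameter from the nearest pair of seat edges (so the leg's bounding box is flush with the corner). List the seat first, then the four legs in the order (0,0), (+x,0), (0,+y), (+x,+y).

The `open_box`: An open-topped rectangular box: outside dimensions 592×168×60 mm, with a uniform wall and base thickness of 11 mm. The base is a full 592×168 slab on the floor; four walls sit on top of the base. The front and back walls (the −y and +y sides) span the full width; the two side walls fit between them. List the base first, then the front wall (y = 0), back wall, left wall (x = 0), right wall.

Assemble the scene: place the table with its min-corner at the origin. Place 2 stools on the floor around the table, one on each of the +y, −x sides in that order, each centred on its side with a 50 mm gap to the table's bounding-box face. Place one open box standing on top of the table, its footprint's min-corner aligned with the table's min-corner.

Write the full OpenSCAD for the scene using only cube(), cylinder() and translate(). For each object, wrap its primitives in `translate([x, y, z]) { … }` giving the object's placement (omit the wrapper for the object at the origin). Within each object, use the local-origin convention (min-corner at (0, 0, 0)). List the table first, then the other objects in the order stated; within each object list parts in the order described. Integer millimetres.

translate([0, 0, 638]) cube([1161, 984, 49]);
translate([88, 88, 0]) cylinder(h = 638, r = 43);
translate([1073, 88, 0]) cylinder(h = 638, r = 43);
translate([88, 896, 0]) cylinder(h = 638, r = 43);
translate([1073, 896, 0]) cylinder(h = 638, r = 43);
translate([441, 1034, 0]) {
  translate([0, 0, 389]) cube([279, 268, 33]);
  translate([13, 13, 0]) cylinder(h = 389, r = 13);
  translate([266, 13, 0]) cylinder(h = 389, r = 13);
  translate([13, 255, 0]) cylinder(h = 389, r = 13);
  translate([266, 255, 0]) cylinder(h = 389, r = 13);
}
translate([-329, 358, 0]) {
  translate([0, 0, 389]) cube([279, 268, 33]);
  translate([13, 13, 0]) cylinder(h = 389, r = 13);
  translate([266, 13, 0]) cylinder(h = 389, r = 13);
  translate([13, 255, 0]) cylinder(h = 389, r = 13);
  translate([266, 255, 0]) cylinder(h = 389, r = 13);
}
translate([0, 0, 687]) {
  cube([592, 168, 11]);
  translate([0, 0, 11]) cube([592, 11, 49]);
  translate([0, 157, 11]) cube([592, 11, 49]);
  translate([0, 11, 11]) cube([11, 146, 49]);
  translate([581, 11, 11]) cube([11, 146, 49]);
}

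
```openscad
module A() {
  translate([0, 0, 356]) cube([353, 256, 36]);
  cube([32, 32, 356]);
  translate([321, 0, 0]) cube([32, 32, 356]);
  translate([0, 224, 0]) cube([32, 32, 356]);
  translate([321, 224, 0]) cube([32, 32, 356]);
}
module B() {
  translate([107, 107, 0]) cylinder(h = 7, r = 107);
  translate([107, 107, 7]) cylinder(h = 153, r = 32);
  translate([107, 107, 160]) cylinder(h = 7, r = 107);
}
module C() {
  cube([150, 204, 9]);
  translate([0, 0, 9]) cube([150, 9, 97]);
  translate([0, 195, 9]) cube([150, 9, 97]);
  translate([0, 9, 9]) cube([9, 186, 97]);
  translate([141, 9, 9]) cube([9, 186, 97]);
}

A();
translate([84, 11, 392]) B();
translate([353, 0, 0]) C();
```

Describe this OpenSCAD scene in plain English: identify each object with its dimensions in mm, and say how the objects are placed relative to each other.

A is a simple wooden stool: a rectangular seat 353 mm (x) by 256 mm (y), 36 mm thick, top face at z = 392 mm, on four square legs, each 32×32 mm in cross-section. The legs rest on z = 0, each flush with a corner of the seat.

B is a spool: two coaxial disc flanges of radius 107 mm and thickness 7 mm, joined by a core cylinder of radius 32 mm and height 153 mm. The lower flange rests on z = 0 and the three cylinders share a vertical axis.

C is an open storage box with external size 150×204×106 mm and wall thickness 9 mm (the base is also 9 mm thick). The base covers the whole footprint; the four walls stand on the base, with the y-facing walls full-width and the x-facing walls fitting between their inner faces.

The spool is on top of the stool. The open box is against the stool's +x side, with their −y faces flush.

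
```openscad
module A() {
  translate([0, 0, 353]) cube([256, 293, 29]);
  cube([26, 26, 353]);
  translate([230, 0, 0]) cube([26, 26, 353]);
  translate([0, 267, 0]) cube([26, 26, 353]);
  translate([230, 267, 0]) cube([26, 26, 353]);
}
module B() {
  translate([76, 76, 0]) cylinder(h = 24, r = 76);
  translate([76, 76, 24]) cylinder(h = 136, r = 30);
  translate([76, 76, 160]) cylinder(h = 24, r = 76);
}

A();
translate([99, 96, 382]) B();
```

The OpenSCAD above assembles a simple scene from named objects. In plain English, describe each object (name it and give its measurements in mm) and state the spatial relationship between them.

A is a simple wooden stool: a rectangular seat 256 mm (x) by 293 mm (y), 29 mm thick, top face at z = 382 mm, on four square legs, each 26×26 mm in cross-section. The legs rest on z = 0, each flush with a corner of the seat.

B is a spool: two coaxial disc flanges of radius 76 mm and thickness 24 mm, joined by a core cylinder of radius 30 mm and height 136 mm. The lower flange rests on z = 0 and the three cylinders share a vertical axis.

The spool is on top of the stool.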